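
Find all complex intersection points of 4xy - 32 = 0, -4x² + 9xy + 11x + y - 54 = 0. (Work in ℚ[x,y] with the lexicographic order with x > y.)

{(4, 2), (-5/8 + sqrt(7)*I/8, -10 - 2*sqrt(7)*I), (-5/8 - sqrt(7)*I/8, -10 + 2*sqrt(7)*I)}

Compute a lex Gröbner basis by Buchberger's algorithm.
f_1 = 4xy - 32, LT = xy.
f_2 = -4x² + 9xy + 11x + y - 54, LT = x².

S(f_1,f_2): lcm = x²y. S = 9/4xy² + 11/4xy - 8x + ¼y² - 27/2y.
  reduce S modulo (f_1, f_2):
  remainder -8x + ¼y² + 9/2y + 22 ≠ 0; add h_3 = -8x + ¼y² + 9/2y + 22 to the basis.

S(f_1,h_3): lcm = xy. S = 1/32y³ + 9/16y² + 11/4y - 8.
  reduce S modulo (f_1, f_2, h_3):
  remainder 1/32y³ + 9/16y² + 11/4y - 8 ≠ 0; add h_4 = 1/32y³ + 9/16y² + 11/4y - 8 to the basis.

The other S-polynomials (S(f_2,h_3), S(f_1,h_4), S(f_2,h_4), S(h_3,h_4)) all reduce to 0 modulo the current basis, so we have a Gröbner basis.
Inter-reduce: drop elements whose leading term is divisible by another's, tail-reduce, and make monic.
Reduced Gröbner basis: {x - 1/32y² - 9/16y - 11/4, y³ + 18y² + 88y - 256}.

Since the basis is lex-ordered, y³ + 18y² + 88y - 256 is univariate in y. Its roots are {2, -10 - 2*sqrt(7)*I, -10 + 2*sqrt(7)*I}. Back-substituting each root into the other basis elements fixes the other coordinates.
  y = 2: the earlier basis element becomes x - 4 = 0, giving x = 4 — point (4, 2).
  y = -10 - 2*sqrt(7)*I: the earlier basis element becomes x + 5/8 - sqrt(7)*I/8 = 0, giving x = -5/8 + sqrt(7)*I/8 — point (-5/8 + sqrt(7)*I/8, -10 - 2*sqrt(7)*I).
  y = -10 + 2*sqrt(7)*I: the earlier basis element becomes x + 5/8 + sqrt(7)*I/8 = 0, giving x = -5/8 - sqrt(7)*I/8 — point (-5/8 - sqrt(7)*I/8, -10 + 2*sqrt(7)*I).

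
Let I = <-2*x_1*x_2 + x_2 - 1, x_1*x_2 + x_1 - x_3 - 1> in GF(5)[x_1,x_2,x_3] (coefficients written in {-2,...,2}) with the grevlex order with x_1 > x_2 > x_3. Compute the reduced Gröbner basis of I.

This is the nonlinear analogue of row-reducing a linear system.

f_1 = -2*x_1*x_2 + x_2 - 1, LT = x_1*x_2.
f_2 = x_1*x_2 + x_1 - x_3 - 1, LT = x_1*x_2.

S(f_1,f_2): lcm = x_1*x_2. S = -x_1 + 2*x_2 + x_3 - 1.
  reduce S modulo (f_1, f_2):
  remainder -x_1 + 2*x_2 + x_3 - 1 ≠ 0; add g_3 = -x_1 + 2*x_2 + x_3 - 1 to the basis.

S(f_1,g_3): lcm = x_1*x_2. S = 2*x_2**2 + x_2*x_3 + x_2 - 2.
  reduce S modulo (f_1, f_2, g_3):
  remainder 2*x_2**2 + x_2*x_3 + x_2 - 2 ≠ 0; add g_4 = 2*x_2**2 + x_2*x_3 + x_2 - 2 to the basis.

The other S-polynomials (S(f_2,g_3), S(f_1,g_4), S(f_2,g_4), S(g_3,g_4)) all reduce to 0 modulo the current basis, so we have a Gröbner basis.
Inter-reduce: drop elements whose leading term is divisible by another's, tail-reduce, and make monic.

G = {x_2**2 - 2*x_2*x_3 - 2*x_2 - 1, x_1 - 2*x_2 - x_3 + 1}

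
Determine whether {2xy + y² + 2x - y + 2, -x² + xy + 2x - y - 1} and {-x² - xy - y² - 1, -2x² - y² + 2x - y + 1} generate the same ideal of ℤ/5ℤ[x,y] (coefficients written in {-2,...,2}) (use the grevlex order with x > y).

No, the ideals differ.

Since reduced Gröbner bases are canonical representatives of ideals under a given ordering, it suffices to compute and compare them.
Buchberger on the first generating set:
f_1 = 2xy + y² + 2x - y + 2, LT = xy.
f_2 = -x² + xy + 2x - y - 1, LT = x².

S(f_1,f_2): lcm = x²y. S = -xy² + x² - xy - y² + x - y.
  leading term xy²: subtract (2y)·f_1 from -xy² + x² - xy - y² + x - y → -2y³ + x² + y² + x
  leading term y³: no divisor's leading term divides it; move -2y³ to the remainder.
  leading term x²: subtract (-1)·f_2 from x² + y² + x → xy + y² - 2x - y - 1
  leading term xy: subtract (-2)·f_1 from xy + y² - 2x - y - 1 → -2y² + 2x + 2y - 2
  leading term y²: no divisor's leading term divides it; move -2y² to the remainder.
  leading term x: no divisor's leading term divides it; move 2x to the remainder.
  leading term y: no divisor's leading term divides it; move 2y to the remainder.
  leading term 1: no divisor's leading term divides it; move -2 to the remainder.
  remainder -2y³ - 2y² + 2x + 2y - 2 ≠ 0; add g_3 = -2y³ - 2y² + 2x + 2y - 2 to the basis.

The other S-polynomials (S(f_1,g_3), S(f_2,g_3)) all reduce to 0 modulo the current basis, so we have a Gröbner basis.
Inter-reduce: drop elements whose leading term is divisible by another's, tail-reduce, and make monic.
Reduced Gröbner basis: {y³ + y² - x - y + 1, x² - 2y² - x - 2y + 2, xy - 2y² + x + 2y + 1}.

Buchberger on the second generating set:
h_1 = -x² - xy - y² - 1, LT = x².
h_2 = -2x² - y² + 2x - y + 1, LT = x².

S(h_1,h_2): lcm = x². S = xy - 2y² + x + 2y - 1.
  leading term xy: no divisor's leading term divides it; move xy to the remainder.
  leading term y²: no divisor's leading term divides it; move -2y² to the remainder.
  leading term x: no divisor's leading term divides it; move x to the remainder.
  leading term y: no divisor's leading term divides it; move 2y to the remainder.
  leading term 1: no divisor's leading term divides it; move -1 to the remainder.
  remainder xy - 2y² + x + 2y - 1 ≠ 0; add k_3 = xy - 2y² + x + 2y - 1 to the basis.

S(h_1,k_3): lcm = x²y. S = -2xy² + y³ - x² - 2xy + x + y.
  leading term xy²: subtract (-2y)·k_3 from -2xy² + y³ - x² - 2xy + x + y → 2y³ - x² - y² + x - y
  leading term y³: no divisor's leading term divides it; move 2y³ to the remainder.
  leading term x²: subtract (1)·h_1 from -x² - y² + x - y → xy + x - y + 1
  leading term xy: subtract (1)·k_3 from xy + x - y + 1 → 2y² + 2y + 2
  leading term y²: no divisor's leading term divides it; move 2y² to the remainder.
  leading term y: no divisor's leading term divides it; move 2y to the remainder.
  leading term 1: no divisor's leading term divides it; move 2 to the remainder.
  remainder 2y³ + 2y² + 2y + 2 ≠ 0; add k_4 = 2y³ + 2y² + 2y + 2 to the basis.

The other S-polynomials (S(h_2,k_3), S(h_1,k_4), S(h_2,k_4), S(k_3,k_4)) all reduce to 0 modulo the current basis, so we have a Gröbner basis.
Inter-reduce: drop elements whose leading term is divisible by another's, tail-reduce, and make monic.
Reduced Gröbner basis: {y³ + y² + y + 1, x² - 2y² - x - 2y + 2, xy - 2y² + x + 2y - 1}.

The bases are distinct; the ideals are different.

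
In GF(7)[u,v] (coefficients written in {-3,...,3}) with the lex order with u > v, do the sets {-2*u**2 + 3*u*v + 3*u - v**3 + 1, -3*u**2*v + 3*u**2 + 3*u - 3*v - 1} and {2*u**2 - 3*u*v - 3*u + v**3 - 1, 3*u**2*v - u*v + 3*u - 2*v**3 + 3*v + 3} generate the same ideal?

For a fixed monomial order, each ideal has a unique reduced Gröbner basis; comparing bases decides equality.
Buchberger on the first generating set:
f_1 = -2*u**2 + 3*u*v + 3*u - v**3 + 1, LT = u**2.
f_2 = -3*u**2*v + 3*u**2 + 3*u - 3*v - 1, LT = u**2*v.

S(f_1,f_2): lcm = u**2*v. S = u**2 + 2*u*v**2 + 2*u*v + u - 3*v**4 + 2*v + 2.
  leading term u**2: subtract (3)·f_1 from u**2 + 2*u*v**2 + 2*u*v + u - 3*v**4 + 2*v + 2 → 2*u*v**2 - u - 3*v**4 + 3*v**3 + 2*v - 1
  leading term u*v**2: no divisor's leading term divides it; move 2*u*v**2 to the remainder.
  leading term u: no divisor's leading term divides it; move -u to the remainder.
  leading term v**4: no divisor's leading term divides it; move -3*v**4 to the remainder.
  leading term v**3: no divisor's leading term divides it; move 3*v**3 to the remainder.
  leading term v: no divisor's leading term divides it; move 2*v to the remainder.
  leading term 1: no divisor's leading term divides it; move -1 to the remainder.
  remainder 2*u*v**2 - u - 3*v**4 + 3*v**3 + 2*v - 1 ≠ 0; add g_3 = 2*u*v**2 - u - 3*v**4 + 3*v**3 + 2*v - 1 to the basis.

S(f_1,g_3): lcm = u**2*v**2. S = -3*u**2 - 2*u*v**4 - 3*u*v**3 + 2*u*v**2 - u*v - 3*u - 3*v**5 + 3*v**2.
  leading term u**2: subtract (-2)·f_1 from -3*u**2 - 2*u*v**4 - 3*u*v**3 + 2*u*v**2 - u*v - 3*u - 3*v**5 + 3*v**2 → -2*u*v**4 - 3*u*v**3 + 2*u*v**2 - 2*u*v + 3*u - 3*v**5 - 2*v**3 + 3*v**2 + 2
  leading term u*v**4: subtract (-v**2)·g_3 from -2*u*v**4 - 3*u*v**3 + 2*u*v**2 - 2*u*v + 3*u - 3*v**5 - 2*v**3 + 3*v**2 + 2 → -3*u*v**3 + u*v**2 - 2*u*v + 3*u - 3*v**6 + 2*v**2 + 2
  leading term u*v**3: subtract (2*v)·g_3 from -3*u*v**3 + u*v**2 - 2*u*v + 3*u - 3*v**6 + 2*v**2 + 2 → u*v**2 + 3*u - 3*v**6 - v**5 + v**4 - 2*v**2 + 2*v + 2
  leading term u*v**2: subtract (-3)·g_3 from u*v**2 + 3*u - 3*v**6 - v**5 + v**4 - 2*v**2 + 2*v + 2 → -3*v**6 - v**5 - v**4 + 2*v**3 - 2*v**2 + v - 1
  leading term v**6: no divisor's leading term divides it; move -3*v**6 to the remainder.
  leading term v**5: no divisor's leading term divides it; move -v**5 to the remainder.
  leading term v**4: no divisor's leading term divides it; move -v**4 to the remainder.
  leading term v**3: no divisor's leading term divides it; move 2*v**3 to the remainder.
  leading term v**2: no divisor's leading term divides it; move -2*v**2 to the remainder.
  leading term v: no divisor's leading term divides it; move v to the remainder.
  leading term 1: no divisor's leading term divides it; move -1 to the remainder.
  remainder -3*v**6 - v**5 - v**4 + 2*v**3 - 2*v**2 + v - 1 ≠ 0; add g_4 = -3*v**6 - v**5 - v**4 + 2*v**3 - 2*v**2 + v - 1 to the basis.

The other S-polynomials (S(f_2,g_3), S(f_1,g_4), S(f_2,g_4), S(g_3,g_4)) all reduce to 0 modulo the current basis, so we have a Gröbner basis.
Inter-reduce: drop elements whose leading term is divisible by another's, tail-reduce, and make monic.
Reduced Gröbner basis: {u**2 + 2*u*v + 2*u - 3*v**3 + 3, u*v**2 + 3*u + 2*v**4 - 2*v**3 + v + 3, v**6 - 2*v**5 - 2*v**4 - 3*v**3 + 3*v**2 + 2*v - 2}.

Buchberger on the second generating set:
h_1 = 2*u**2 - 3*u*v - 3*u + v**3 - 1, LT = u**2.
h_2 = 3*u**2*v - u*v + 3*u - 2*v**3 + 3*v + 3, LT = u**2*v.

S(h_1,h_2): lcm = u**2*v. S = 2*u*v**2 - u - 3*v**4 + 3*v**3 + 2*v - 1.
  leading term u*v**2: no divisor's leading term divides it; move 2*u*v**2 to the remainder.
  leading term u: no divisor's leading term divides it; move -u to the remainder.
  leading term v**4: no divisor's leading term divides it; move -3*v**4 to the remainder.
  leading term v**3: no divisor's leading term divides it; move 3*v**3 to the remainder.
  leading term v: no divisor's leading term divides it; move 2*v to the remainder.
  leading term 1: no divisor's leading term divides it; move -1 to the remainder.
  remainder 2*u*v**2 - u - 3*v**4 + 3*v**3 + 2*v - 1 ≠ 0; add k_3 = 2*u*v**2 - u - 3*v**4 + 3*v**3 + 2*v - 1 to the basis.

S(h_1,k_3): lcm = u**2*v**2. S = -3*u**2 - 2*u*v**4 - 3*u*v**3 + 2*u*v**2 - u*v - 3*u - 3*v**5 + 3*v**2.
  leading term u**2: subtract (2)·h_1 from -3*u**2 - 2*u*v**4 - 3*u*v**3 + 2*u*v**2 - u*v - 3*u - 3*v**5 + 3*v**2 → -2*u*v**4 - 3*u*v**3 + 2*u*v**2 - 2*u*v + 3*u - 3*v**5 - 2*v**3 + 3*v**2 + 2
  leading term u*v**4: subtract (-v**2)·k_3 from -2*u*v**4 - 3*u*v**3 + 2*u*v**2 - 2*u*v + 3*u - 3*v**5 - 2*v**3 + 3*v**2 + 2 → -3*u*v**3 + u*v**2 - 2*u*v + 3*u - 3*v**6 + 2*v**2 + 2
  leading term u*v**3: subtract (2*v)·k_3 from -3*u*v**3 + u*v**2 - 2*u*v + 3*u - 3*v**6 + 2*v**2 + 2 → u*v**2 + 3*u - 3*v**6 - v**5 + v**4 - 2*v**2 + 2*v + 2
  leading term u*v**2: subtract (-3)·k_3 from u*v**2 + 3*u - 3*v**6 - v**5 + v**4 - 2*v**2 + 2*v + 2 → -3*v**6 - v**5 - v**4 + 2*v**3 - 2*v**2 + v - 1
  leading term v**6: no divisor's leading term divides it; move -3*v**6 to the remainder.
  leading term v**5: no divisor's leading term divides it; move -v**5 to the remainder.
  leading term v**4: no divisor's leading term divides it; move -v**4 to the remainder.
  leading term v**3: no divisor's leading term divides it; move 2*v**3 to the remainder.
  leading term v**2: no divisor's leading term divides it; move -2*v**2 to the remainder.
  leading term v: no divisor's leading term divides it; move v to the remainder.
  leading term 1: no divisor's leading term divides it; move -1 to the remainder.
  remainder -3*v**6 - v**5 - v**4 + 2*v**3 - 2*v**2 + v - 1 ≠ 0; add k_4 = -3*v**6 - v**5 - v**4 + 2*v**3 - 2*v**2 + v - 1 to the basis.

The other S-polynomials (S(h_2,k_3), S(h_1,k_4), S(h_2,k_4), S(k_3,k_4)) all reduce to 0 modulo the current basis, so we have a Gröbner basis.
Inter-reduce: drop elements whose leading term is divisible by another's, tail-reduce, and make monic.
Reduced Gröbner basis: {u**2 + 2*u*v + 2*u - 3*v**3 + 3, u*v**2 + 3*u + 2*v**4 - 2*v**3 + v + 3, v**6 - 2*v**5 - 2*v**4 - 3*v**3 + 3*v**2 + 2*v - 2}.

The two bases agree; hence the ideals are identical.

Yes, the ideals are equal.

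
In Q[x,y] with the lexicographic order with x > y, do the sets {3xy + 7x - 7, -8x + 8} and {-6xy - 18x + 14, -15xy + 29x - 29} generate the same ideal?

No, the ideals differ.

Equality of ideals is decidable: compute both reduced Gröbner bases (unique for the ordering) and check whether they agree.
Buchberger on the first generating set:
f_1 = 3xy + 7x - 7, LT = xy.
f_2 = -8x + 8, LT = x.

S(f_1,f_2): lcm = xy. S = 7/3x + y - 7/3.
  reduce S modulo (f_1, f_2):
  remainder y ≠ 0; add g_3 = y to the basis.

The other S-polynomials (S(f_1,g_3), S(f_2,g_3)) all reduce to 0 modulo the current basis, so we have a Gröbner basis.
Inter-reduce: drop elements whose leading term is divisible by another's, tail-reduce, and make monic.
Reduced Gröbner basis: {x - 1, y}.

Buchberger on the second generating set:
h_1 = -6xy - 18x + 14, LT = xy.
h_2 = -15xy + 29x - 29, LT = xy.

S(h_1,h_2): lcm = xy. S = 74/15x - 64/15.
  reduce S modulo (h_1, h_2):
  remainder 74/15x - 64/15 ≠ 0; add k_3 = 74/15x - 64/15 to the basis.

S(h_1,k_3): lcm = xy. S = 3x + 32/37y - 7/3.
  reduce S modulo (h_1, h_2, k_3):
  remainder 32/37y + 29/111 ≠ 0; add k_4 = 32/37y + 29/111 to the basis.

The other S-polynomials (S(h_2,k_3), S(h_1,k_4), S(h_2,k_4), S(k_3,k_4)) all reduce to 0 modulo the current basis, so we have a Gröbner basis.
Inter-reduce: drop elements whose leading term is divisible by another's, tail-reduce, and make monic.
Reduced Gröbner basis: {x - 32/37, y + 29/96}.

Since the reduced bases disagree, the two ideals are not the same.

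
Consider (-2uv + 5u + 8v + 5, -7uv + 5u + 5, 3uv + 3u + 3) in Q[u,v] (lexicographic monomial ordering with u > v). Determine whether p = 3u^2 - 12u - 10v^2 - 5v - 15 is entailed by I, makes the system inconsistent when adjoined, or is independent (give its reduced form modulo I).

3u^2 - 12u - 10v^2 - 5v - 15 lies in I (it reduces to 0).

First compute the reduced Gröbner basis of I by Buchberger's algorithm.
f_1 = -2uv + 5u + 8v + 5, LT = uv.
f_2 = -7uv + 5u + 5, LT = uv.
f_3 = 3uv + 3u + 3, LT = uv.

S(f_1,f_2): lcm = uv. S = -25/14u - 4v - 25/14.
  reduce S modulo (f_1, f_2, f_3):
  remainder -25/14u - 4v - 25/14 ≠ 0; add h_4 = -25/14u - 4v - 25/14 to the basis.

S(f_1,f_3): lcm = uv. S = -7/2u - 4v - 7/2.
  reduce S modulo (f_1, f_2, f_3, h_4):
  remainder 96/25v ≠ 0; add h_5 = 96/25v to the basis.

The other S-polynomials (S(f_2,f_3), S(f_1,h_4), S(f_2,h_4), S(f_3,h_4), S(f_1,h_5), S(f_2,h_5), S(f_3,h_5), S(h_4,h_5)) all reduce to 0 modulo the current basis, so we have a Gröbner basis.
Inter-reduce: drop elements whose leading term is divisible by another's, tail-reduce, and make monic.
Reduced Gröbner basis: {u + 1, v}.
Label its elements g_1 = u + 1, g_2 = v.

Reduce p = 3u^2 - 12u - 10v^2 - 5v - 15 modulo G:
  leading term u^2: subtract (3u)·g_1 from 3u^2 - 12u - 10v^2 - 5v - 15 → -15u - 10v^2 - 5v - 15
  leading term u: subtract (-15)·g_1 from -15u - 10v^2 - 5v - 15 → -10v^2 - 5v
  leading term v^2: subtract (-10v)·g_2 from -10v^2 - 5v → -5v
  leading term v: subtract (-5)·g_2 from -5v → 0
  normal form = 0.
Since the normal form is 0, p ∈ I.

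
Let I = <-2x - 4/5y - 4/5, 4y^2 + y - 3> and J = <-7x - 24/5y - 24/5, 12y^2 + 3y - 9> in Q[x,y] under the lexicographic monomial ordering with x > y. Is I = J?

No, the ideals differ.

Equality of ideals is decidable: compute both reduced Gröbner bases (unique for the ordering) and check whether they agree.
Buchberger on the first generating set:
f_1 = -2x - 4/5y - 4/5, LT = x.
f_2 = 4y^2 + y - 3, LT = y^2.

The S-polynomials (S(f_1,f_2)) all reduce to 0 modulo the current basis, so we have a Gröbner basis.
Inter-reduce: drop elements whose leading term is divisible by another's, tail-reduce, and make monic.
Reduced Gröbner basis: {x + 2/5y + 2/5, y^2 + 1/4y - 3/4}.

Buchberger on the second generating set:
h_1 = -7x - 24/5y - 24/5, LT = x.
h_2 = 12y^2 + 3y - 9, LT = y^2.

The S-polynomials (S(h_1,h_2)) all reduce to 0 modulo the current basis, so we have a Gröbner basis.
Inter-reduce: drop elements whose leading term is divisible by another's, tail-reduce, and make monic.
Reduced Gröbner basis: {x + 24/35y + 24/35, y^2 + 1/4y - 3/4}.

The bases are distinct; the ideals are different.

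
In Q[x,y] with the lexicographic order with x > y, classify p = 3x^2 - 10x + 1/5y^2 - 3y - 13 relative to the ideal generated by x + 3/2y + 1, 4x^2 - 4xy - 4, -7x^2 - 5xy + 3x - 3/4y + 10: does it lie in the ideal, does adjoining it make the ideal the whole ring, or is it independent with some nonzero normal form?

First compute the reduced Gröbner basis of I by Buchberger's algorithm.
f_1 = x + 3/2y + 1, LT = x.
f_2 = 4x^2 - 4xy - 4, LT = x^2.
f_3 = -7x^2 - 5xy + 3x - 3/4y + 10, LT = x^2.

S(f_1,f_2): lcm = x^2. S = 5/2xy + x + 1.
  leading term xy: subtract (5/2y)·f_1 from 5/2xy + x + 1 → x - 15/4y^2 - 5/2y + 1
  leading term x: subtract (1)·f_1 from x - 15/4y^2 - 5/2y + 1 → -15/4y^2 - 4y
  leading term y^2: no divisor's leading term divides it; move -15/4y^2 to the remainder.
  leading term y: no divisor's leading term divides it; move -4y to the remainder.
  remainder -15/4y^2 - 4y ≠ 0; add h_4 = -15/4y^2 - 4y to the basis.

S(f_1,f_3): lcm = x^2. S = 11/14xy + 10/7x - 3/28y + 10/7.
  leading term xy: subtract (11/14y)·f_1 from 11/14xy + 10/7x - 3/28y + 10/7 → 10/7x - 33/28y^2 - 25/28y + 10/7
  leading term x: subtract (10/7)·f_1 from 10/7x - 33/28y^2 - 25/28y + 10/7 → -33/28y^2 - 85/28y
  leading term y^2: subtract (11/35)·h_4 from -33/28y^2 - 85/28y → -249/140y
  leading term y: no divisor's leading term divides it; move -249/140y to the remainder.
  remainder -249/140y ≠ 0; add h_5 = -249/140y to the basis.

The other S-polynomials (S(f_2,f_3), S(f_1,h_4), S(f_2,h_4), S(f_3,h_4), S(f_1,h_5), S(f_2,h_5), S(f_3,h_5), S(h_4,h_5)) all reduce to 0 modulo the current basis, so we have a Gröbner basis.
Inter-reduce: drop elements whose leading term is divisible by another's, tail-reduce, and make monic.
Reduced Gröbner basis: {x + 1, y}.
Label its elements g_1 = x + 1, g_2 = y.

Reduce p = 3x^2 - 10x + 1/5y^2 - 3y - 13 modulo G:
  leading term x^2: subtract (3x)·g_1 from 3x^2 - 10x + 1/5y^2 - 3y - 13 → -13x + 1/5y^2 - 3y - 13
  leading term x: subtract (-13)·g_1 from -13x + 1/5y^2 - 3y - 13 → 1/5y^2 - 3y
  leading term y^2: subtract (1/5y)·g_2 from 1/5y^2 - 3y → -3y
  leading term y: subtract (-3)·g_2 from -3y → 0
  normal form = 0.
Since the normal form is 0, p ∈ I.

3x^2 - 10x + 1/5y^2 - 3y - 13 lies in I (it reduces to 0).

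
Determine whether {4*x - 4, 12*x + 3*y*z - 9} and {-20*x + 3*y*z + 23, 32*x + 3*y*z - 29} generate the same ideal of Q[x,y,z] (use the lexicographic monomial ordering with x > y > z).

Two ideals are equal iff their reduced Gröbner bases coincide (the reduced basis is unique for a fixed ordering).
Buchberger on the first generating set:
f_1 = 4*x - 4, LT = x.
f_2 = 12*x + 3*y*z - 9, LT = x.

S(f_1,f_2): lcm = x. S = -1/4*y*z - 1/4.
  leading term y*z: no divisor's leading term divides it; move -1/4*y*z to the remainder.
  leading term 1: no divisor's leading term divides it; move -1/4 to the remainder.
  remainder -1/4*y*z - 1/4 ≠ 0; add g_3 = -1/4*y*z - 1/4 to the basis.

The other S-polynomials (S(f_1,g_3), S(f_2,g_3)) all reduce to 0 modulo the current basis, so we have a Gröbner basis.
Inter-reduce: drop elements whose leading term is divisible by another's, tail-reduce, and make monic.
Reduced Gröbner basis: {x - 1, y*z + 1}.

Buchberger on the second generating set:
h_1 = -20*x + 3*y*z + 23, LT = x.
h_2 = 32*x + 3*y*z - 29, LT = x.

S(h_1,h_2): lcm = x. S = -39/160*y*z - 39/160.
  leading term y*z: no divisor's leading term divides it; move -39/160*y*z to the remainder.
  leading term 1: no divisor's leading term divides it; move -39/160 to the remainder.
  remainder -39/160*y*z - 39/160 ≠ 0; add k_3 = -39/160*y*z - 39/160 to the basis.

The other S-polynomials (S(h_1,k_3), S(h_2,k_3)) all reduce to 0 modulo the current basis, so we have a Gröbner basis.
Inter-reduce: drop elements whose leading term is divisible by another's, tail-reduce, and make monic.
Reduced Gröbner basis: {x - 1, y*z + 1}.

Same reduced basis, so the two generating sets span the same ideal.

Yes, the ideals are equal.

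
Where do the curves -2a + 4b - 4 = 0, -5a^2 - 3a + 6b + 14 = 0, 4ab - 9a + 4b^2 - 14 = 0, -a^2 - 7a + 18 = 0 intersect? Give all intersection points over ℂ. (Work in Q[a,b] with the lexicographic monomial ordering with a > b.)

Compute a lex Gröbner basis by Buchberger's algorithm.
f_1 = -2a + 4b - 4, LT = a.
f_2 = -5a^2 - 3a + 6b + 14, LT = a^2.
f_3 = 4ab - 9a + 4b^2 - 14, LT = ab.
f_4 = -a^2 - 7a + 18, LT = a^2.

S(f_1,f_2): lcm = a^2. S = -2ab + 7/5a + 6/5b + 14/5.
  reduce S modulo (f_1, f_2, f_3, f_4):
  remainder -4b^2 + 8b ≠ 0; add h_5 = -4b^2 + 8b to the basis.

S(f_1,f_3): lcm = ab. S = 9/4a - 3b^2 + 2b + 7/2.
  reduce S modulo (f_1, f_2, f_3, f_4, h_5):
  remainder 1/2b - 1 ≠ 0; add h_6 = 1/2b - 1 to the basis.

The other S-polynomials (S(f_1,f_4), S(f_2,f_3), S(f_2,f_4), S(f_3,f_4), S(f_1,h_5), S(f_2,h_5), S(f_3,h_5), S(f_4,h_5), S(f_1,h_6), S(f_2,h_6), S(f_3,h_6), S(f_4,h_6), S(h_5,h_6)) all reduce to 0 modulo the current basis, so we have a Gröbner basis.
Inter-reduce: drop elements whose leading term is divisible by another's, tail-reduce, and make monic.
Reduced Gröbner basis: {a - 2, b - 2}.

From the last basis element, b - 2 = 0, so b takes values in {2}. Each choice, substituted upward through the basis, yields the corresponding point(s) of the solution set.
  b = 2: the earlier basis element becomes a - 2 = 0, giving a = 2 — point (2, 2).

{(2, 2)}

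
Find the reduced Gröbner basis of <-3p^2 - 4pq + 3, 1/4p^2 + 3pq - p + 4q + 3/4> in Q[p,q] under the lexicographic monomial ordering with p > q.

G = {p + 32/15q^2 - 4/5q - 1, q^3 - 3/4q^2 - 33/32q}

f_1 = -3p^2 - 4pq + 3, LT = p^2.
f_2 = 1/4p^2 + 3pq - p + 4q + 3/4, LT = p^2.

S(f_1,f_2): lcm = p^2. S = -32/3pq + 4p - 16q - 4.
  leading term pq: no divisor's leading term divides it; move -32/3pq to the remainder.
  leading term p: no divisor's leading term divides it; move 4p to the remainder.
  leading term q: no divisor's leading term divides it; move -16q to the remainder.
  leading term 1: no divisor's leading term divides it; move -4 to the remainder.
  remainder -32/3pq + 4p - 16q - 4 ≠ 0; add g_3 = -32/3pq + 4p - 16q - 4 to the basis.

S(f_1,g_3): lcm = p^2q. S = 3/8p^2 + 4/3pq^2 - 3/2pq - 3/8p - q.
  leading term p^2: subtract (-1/8)·f_1 from 3/8p^2 + 4/3pq^2 - 3/2pq - 3/8p - q → 4/3pq^2 - 2pq - 3/8p - q + 3/8
  leading term pq^2: subtract (-1/8q)·g_3 from 4/3pq^2 - 2pq - 3/8p - q + 3/8 → -3/2pq - 3/8p - 2q^2 - 3/2q + 3/8
  leading term pq: subtract (9/64)·g_3 from -3/2pq - 3/8p - 2q^2 - 3/2q + 3/8 → -15/16p - 2q^2 + 3/4q + 15/16
  leading term p: no divisor's leading term divides it; move -15/16p to the remainder.
  leading term q^2: no divisor's leading term divides it; move -2q^2 to the remainder.
  leading term q: no divisor's leading term divides it; move 3/4q to the remainder.
  leading term 1: no divisor's leading term divides it; move 15/16 to the remainder.
  remainder -15/16p - 2q^2 + 3/4q + 15/16 ≠ 0; add g_4 = -15/16p - 2q^2 + 3/4q + 15/16 to the basis.

S(f_2,g_3): lcm = p^2q. S = 3/8p^2 + 12pq^2 - 11/2pq - 3/8p + 16q^2 + 3q.
  leading term p^2: subtract (-1/8)·f_1 from 3/8p^2 + 12pq^2 - 11/2pq - 3/8p + 16q^2 + 3q → 12pq^2 - 6pq - 3/8p + 16q^2 + 3q + 3/8
  leading term pq^2: subtract (-9/8q)·g_3 from 12pq^2 - 6pq - 3/8p + 16q^2 + 3q + 3/8 → -3/2pq - 3/8p - 2q^2 - 3/2q + 3/8
  leading term pq: subtract (9/64)·g_3 from -3/2pq - 3/8p - 2q^2 - 3/2q + 3/8 → -15/16p - 2q^2 + 3/4q + 15/16
  leading term p: subtract (1)·g_4 from -15/16p - 2q^2 + 3/4q + 15/16 → 0
  remainder 0.

S(f_1,g_4): lcm = p^2. S = -32/15pq^2 + 32/15pq + p - 1.
  leading term pq^2: subtract (1/5q)·g_3 from -32/15pq^2 + 32/15pq + p - 1 → 4/3pq + p + 16/5q^2 + 4/5q - 1
  leading term pq: subtract (-1/8)·g_3 from 4/3pq + p + 16/5q^2 + 4/5q - 1 → 3/2p + 16/5q^2 - 6/5q - 3/2
  leading term p: subtract (-8/5)·g_4 from 3/2p + 16/5q^2 - 6/5q - 3/2 → 0
  remainder 0.

S(f_2,g_4): lcm = p^2. S = -32/15pq^2 + 64/5pq - 3p + 16q + 3.
  leading term pq^2: subtract (1/5q)·g_3 from -32/15pq^2 + 64/5pq - 3p + 16q + 3 → 12pq - 3p + 16/5q^2 + 84/5q + 3
  leading term pq: subtract (-9/8)·g_3 from 12pq - 3p + 16/5q^2 + 84/5q + 3 → 3/2p + 16/5q^2 - 6/5q - 3/2
  leading term p: subtract (-8/5)·g_4 from 3/2p + 16/5q^2 - 6/5q - 3/2 → 0
  remainder 0.

S(g_3,g_4): lcm = pq. S = -3/8p - 32/15q^3 + 4/5q^2 + 5/2q + 3/8.
  leading term p: subtract (2/5)·g_4 from -3/8p - 32/15q^3 + 4/5q^2 + 5/2q + 3/8 → -32/15q^3 + 8/5q^2 + 11/5q
  leading term q^3: no divisor's leading term divides it; move -32/15q^3 to the remainder.
  leading term q^2: no divisor's leading term divides it; move 8/5q^2 to the remainder.
  leading term q: no divisor's leading term divides it; move 11/5q to the remainder.
  remainder -32/15q^3 + 8/5q^2 + 11/5q ≠ 0; add g_5 = -32/15q^3 + 8/5q^2 + 11/5q to the basis.

S(f_1,g_5): leading monomials are coprime, so the S-polynomial reduces to 0 (Buchberger's first criterion).
S(f_2,g_5): leading monomials are coprime, so the S-polynomial reduces to 0 (Buchberger's first criterion).
S(g_3,g_5): lcm = pq^3. S = 3/8pq^2 + 33/32pq + 3/2q^3 + 3/8q^2.
  leading term pq^2: subtract (-9/256q)·g_3 from 3/8pq^2 + 33/32pq + 3/2q^3 + 3/8q^2 → 75/64pq + 3/2q^3 - 3/16q^2 - 9/64q
  leading term pq: subtract (-225/2048)·g_3 from 75/64pq + 3/2q^3 - 3/16q^2 - 9/64q → 225/512p + 3/2q^3 - 3/16q^2 - 243/128q - 225/512
  leading term p: subtract (-15/32)·g_4 from 225/512p + 3/2q^3 - 3/16q^2 - 243/128q - 225/512 → 3/2q^3 - 9/8q^2 - 99/64q
  leading term q^3: subtract (-45/64)·g_5 from 3/2q^3 - 9/8q^2 - 99/64q → 0
  remainder 0.

S(g_4,g_5): leading monomials are coprime, so the S-polynomial reduces to 0 (Buchberger's first criterion).
Every S-polynomial of the final basis reduces to 0, so we have a Gröbner basis.
Inter-reduce: drop elements whose leading term is divisible by another's, tail-reduce, and make monic.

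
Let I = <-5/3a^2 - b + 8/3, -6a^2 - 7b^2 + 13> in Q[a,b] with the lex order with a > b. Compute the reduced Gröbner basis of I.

f_1 = -5/3a^2 - b + 8/3, LT = a^2.
f_2 = -6a^2 - 7b^2 + 13, LT = a^2.

S(f_1,f_2): lcm = a^2. S = -7/6b^2 + 3/5b + 17/30.
  reduce S modulo (f_1, f_2):
  remainder -7/6b^2 + 3/5b + 17/30 ≠ 0; add g_3 = -7/6b^2 + 3/5b + 17/30 to the basis.

The other S-polynomials (S(f_1,g_3), S(f_2,g_3)) all reduce to 0 modulo the current basis, so we have a Gröbner basis.
Inter-reduce: drop elements whose leading term is divisible by another's, tail-reduce, and make monic.

G = {a^2 + 3/5b - 8/5, b^2 - 18/35b - 17/35}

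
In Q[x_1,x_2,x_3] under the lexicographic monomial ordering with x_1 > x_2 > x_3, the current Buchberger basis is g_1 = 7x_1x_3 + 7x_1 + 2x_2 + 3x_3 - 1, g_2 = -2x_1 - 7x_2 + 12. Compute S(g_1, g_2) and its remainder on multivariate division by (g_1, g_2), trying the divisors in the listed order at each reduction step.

S(g_1, g_2) = x_1 - 7/2x_2x_3 + 2/7x_2 + 45/7x_3 - 1/7; remainder on division = -7/2x_2x_3 - 45/14x_2 + 45/7x_3 + 41/7.

lcm(LM(g_1), LM(g_2)) = x_1x_3.
S = (lcm/LT(g_1))·g_1 − (lcm/LT(g_2))·g_2 = x_1 - 7/2x_2x_3 + 2/7x_2 + 45/7x_3 - 1/7.
Reduce S modulo (g_1, g_2) in that order:
  leading term x_1: subtract (-1/2)·g_2 from x_1 - 7/2x_2x_3 + 2/7x_2 + 45/7x_3 - 1/7 → -7/2x_2x_3 - 45/14x_2 + 45/7x_3 + 41/7
  leading term x_2x_3: no divisor's leading term divides it; move -7/2x_2x_3 to the remainder.
  leading term x_2: no divisor's leading term divides it; move -45/14x_2 to the remainder.
  leading term x_3: no divisor's leading term divides it; move 45/7x_3 to the remainder.
  leading term 1: no divisor's leading term divides it; move 41/7 to the remainder.
The remainder -7/2x_2x_3 - 45/14x_2 + 45/7x_3 + 41/7 is nonzero, so it would be added as the next basis element.
This is the inner loop of Buchberger's algorithm — each nonzero remainder becomes a new basis element.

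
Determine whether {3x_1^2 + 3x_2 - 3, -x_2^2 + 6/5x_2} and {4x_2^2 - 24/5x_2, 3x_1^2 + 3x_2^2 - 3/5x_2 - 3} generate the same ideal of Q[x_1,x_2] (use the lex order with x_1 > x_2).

Yes, the ideals are equal.

Equality of ideals is decidable: compute both reduced Gröbner bases (unique for the ordering) and check whether they agree.
Buchberger on the first generating set:
f_1 = 3x_1^2 + 3x_2 - 3, LT = x_1^2.
f_2 = -x_2^2 + 6/5x_2, LT = x_2^2.

S(f_1,f_2): leading monomials are coprime, so the S-polynomial reduces to 0 (Buchberger's first criterion).
Every S-polynomial of the final basis reduces to 0, so we have a Gröbner basis.
Inter-reduce: drop elements whose leading term is divisible by another's, tail-reduce, and make monic.
Reduced Gröbner basis: {x_1^2 + x_2 - 1, x_2^2 - 6/5x_2}.

Buchberger on the second generating set:
h_1 = 4x_2^2 - 24/5x_2, LT = x_2^2.
h_2 = 3x_1^2 + 3x_2^2 - 3/5x_2 - 3, LT = x_1^2.

S(h_1,h_2): leading monomials are coprime, so the S-polynomial reduces to 0 (Buchberger's first criterion).
Every S-polynomial of the final basis reduces to 0, so we have a Gröbner basis.
Inter-reduce: drop elements whose leading term is divisible by another's, tail-reduce, and make monic.
Reduced Gröbner basis: {x_1^2 + x_2 - 1, x_2^2 - 6/5x_2}.

The two bases agree; hence the ideals are identical.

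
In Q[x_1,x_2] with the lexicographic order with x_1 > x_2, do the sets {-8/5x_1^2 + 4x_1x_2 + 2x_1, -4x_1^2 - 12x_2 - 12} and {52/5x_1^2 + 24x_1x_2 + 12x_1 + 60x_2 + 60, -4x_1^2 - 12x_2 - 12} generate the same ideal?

For a fixed monomial order, each ideal has a unique reduced Gröbner basis; comparing bases decides equality.
Buchberger on the first generating set:
f_1 = -8/5x_1^2 + 4x_1x_2 + 2x_1, LT = x_1^2.
f_2 = -4x_1^2 - 12x_2 - 12, LT = x_1^2.

S(f_1,f_2): lcm = x_1^2. S = -5/2x_1x_2 - 5/4x_1 - 3x_2 - 3.
  leading term x_1x_2: no divisor's leading term divides it; move -5/2x_1x_2 to the remainder.
  leading term x_1: no divisor's leading term divides it; move -5/4x_1 to the remainder.
  leading term x_2: no divisor's leading term divides it; move -3x_2 to the remainder.
  leading term 1: no divisor's leading term divides it; move -3 to the remainder.
  remainder -5/2x_1x_2 - 5/4x_1 - 3x_2 - 3 ≠ 0; add g_3 = -5/2x_1x_2 - 5/4x_1 - 3x_2 - 3 to the basis.

S(f_1,g_3): lcm = x_1^2x_2. S = -1/2x_1^2 - 5/2x_1x_2^2 - 49/20x_1x_2 - 6/5x_1.
  leading term x_1^2: subtract (5/16)·f_1 from -1/2x_1^2 - 5/2x_1x_2^2 - 49/20x_1x_2 - 6/5x_1 → -5/2x_1x_2^2 - 37/10x_1x_2 - 73/40x_1
  leading term x_1x_2^2: subtract (x_2)·g_3 from -5/2x_1x_2^2 - 37/10x_1x_2 - 73/40x_1 → -49/20x_1x_2 - 73/40x_1 + 3x_2^2 + 3x_2
  leading term x_1x_2: subtract (49/50)·g_3 from -49/20x_1x_2 - 73/40x_1 + 3x_2^2 + 3x_2 → -3/5x_1 + 3x_2^2 + 297/50x_2 + 147/50
  leading term x_1: no divisor's leading term divides it; move -3/5x_1 to the remainder.
  leading term x_2^2: no divisor's leading term divides it; move 3x_2^2 to the remainder.
  leading term x_2: no divisor's leading term divides it; move 297/50x_2 to the remainder.
  leading term 1: no divisor's leading term divides it; move 147/50 to the remainder.
  remainder -3/5x_1 + 3x_2^2 + 297/50x_2 + 147/50 ≠ 0; add g_4 = -3/5x_1 + 3x_2^2 + 297/50x_2 + 147/50 to the basis.

S(g_3,g_4): lcm = x_1x_2. S = 1/2x_1 + 5x_2^3 + 99/10x_2^2 + 61/10x_2 + 6/5.
  leading term x_1: subtract (-5/6)·g_4 from 1/2x_1 + 5x_2^3 + 99/10x_2^2 + 61/10x_2 + 6/5 → 5x_2^3 + 62/5x_2^2 + 221/20x_2 + 73/20
  leading term x_2^3: no divisor's leading term divides it; move 5x_2^3 to the remainder.
  leading term x_2^2: no divisor's leading term divides it; move 62/5x_2^2 to the remainder.
  leading term x_2: no divisor's leading term divides it; move 221/20x_2 to the remainder.
  leading term 1: no divisor's leading term divides it; move 73/20 to the remainder.
  remainder 5x_2^3 + 62/5x_2^2 + 221/20x_2 + 73/20 ≠ 0; add g_5 = 5x_2^3 + 62/5x_2^2 + 221/20x_2 + 73/20 to the basis.

The other S-polynomials (S(f_2,g_3), S(f_1,g_4), S(f_2,g_4), S(f_1,g_5), S(f_2,g_5), S(g_3,g_5), S(g_4,g_5)) all reduce to 0 modulo the current basis, so we have a Gröbner basis.
Inter-reduce: drop elements whose leading term is divisible by another's, tail-reduce, and make monic.
Reduced Gröbner basis: {x_1 - 5x_2^2 - 99/10x_2 - 49/10, x_2^3 + 62/25x_2^2 + 221/100x_2 + 73/100}.

Buchberger on the second generating set:
h_1 = 52/5x_1^2 + 24x_1x_2 + 12x_1 + 60x_2 + 60, LT = x_1^2.
h_2 = -4x_1^2 - 12x_2 - 12, LT = x_1^2.

S(h_1,h_2): lcm = x_1^2. S = 30/13x_1x_2 + 15/13x_1 + 36/13x_2 + 36/13.
  leading term x_1x_2: no divisor's leading term divides it; move 30/13x_1x_2 to the remainder.
  leading term x_1: no divisor's leading term divides it; move 15/13x_1 to the remainder.
  leading term x_2: no divisor's leading term divides it; move 36/13x_2 to the remainder.
  leading term 1: no divisor's leading term divides it; move 36/13 to the remainder.
  remainder 30/13x_1x_2 + 15/13x_1 + 36/13x_2 + 36/13 ≠ 0; add k_3 = 30/13x_1x_2 + 15/13x_1 + 36/13x_2 + 36/13 to the basis.

S(h_1,k_3): lcm = x_1^2x_2. S = -1/2x_1^2 + 30/13x_1x_2^2 - 3/65x_1x_2 - 6/5x_1 + 75/13x_2^2 + 75/13x_2.
  leading term x_1^2: subtract (-5/104)·h_1 from -1/2x_1^2 + 30/13x_1x_2^2 - 3/65x_1x_2 - 6/5x_1 + 75/13x_2^2 + 75/13x_2 → 30/13x_1x_2^2 + 72/65x_1x_2 - 81/130x_1 + 75/13x_2^2 + 225/26x_2 + 75/26
  leading term x_1x_2^2: subtract (x_2)·k_3 from 30/13x_1x_2^2 + 72/65x_1x_2 - 81/130x_1 + 75/13x_2^2 + 225/26x_2 + 75/26 → -3/65x_1x_2 - 81/130x_1 + 3x_2^2 + 153/26x_2 + 75/26
  leading term x_1x_2: subtract (-1/50)·k_3 from -3/65x_1x_2 - 81/130x_1 + 3x_2^2 + 153/26x_2 + 75/26 → -3/5x_1 + 3x_2^2 + 297/50x_2 + 147/50
  leading term x_1: no divisor's leading term divides it; move -3/5x_1 to the remainder.
  leading term x_2^2: no divisor's leading term divides it; move 3x_2^2 to the remainder.
  leading term x_2: no divisor's leading term divides it; move 297/50x_2 to the remainder.
  leading term 1: no divisor's leading term divides it; move 147/50 to the remainder.
  remainder -3/5x_1 + 3x_2^2 + 297/50x_2 + 147/50 ≠ 0; add k_4 = -3/5x_1 + 3x_2^2 + 297/50x_2 + 147/50 to the basis.

S(k_3,k_4): lcm = x_1x_2. S = 1/2x_1 + 5x_2^3 + 99/10x_2^2 + 61/10x_2 + 6/5.
  leading term x_1: subtract (-5/6)·k_4 from 1/2x_1 + 5x_2^3 + 99/10x_2^2 + 61/10x_2 + 6/5 → 5x_2^3 + 62/5x_2^2 + 221/20x_2 + 73/20
  leading term x_2^3: no divisor's leading term divides it; move 5x_2^3 to the remainder.
  leading term x_2^2: no divisor's leading term divides it; move 62/5x_2^2 to the remainder.
  leading term x_2: no divisor's leading term divides it; move 221/20x_2 to the remainder.
  leading term 1: no divisor's leading term divides it; move 73/20 to the remainder.
  remainder 5x_2^3 + 62/5x_2^2 + 221/20x_2 + 73/20 ≠ 0; add k_5 = 5x_2^3 + 62/5x_2^2 + 221/20x_2 + 73/20 to the basis.

The other S-polynomials (S(h_2,k_3), S(h_1,k_4), S(h_2,k_4), S(h_1,k_5), S(h_2,k_5), S(k_3,k_5), S(k_4,k_5)) all reduce to 0 modulo the current basis, so we have a Gröbner basis.
Inter-reduce: drop elements whose leading term is divisible by another's, tail-reduce, and make monic.
Reduced Gröbner basis: {x_1 - 5x_2^2 - 99/10x_2 - 49/10, x_2^3 + 62/25x_2^2 + 221/100x_2 + 73/100}.

The two bases agree; hence the ideals are identical.

Yes, the ideals are equal.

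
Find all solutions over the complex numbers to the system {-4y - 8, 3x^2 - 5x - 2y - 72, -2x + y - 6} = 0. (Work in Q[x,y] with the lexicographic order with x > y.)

Compute a lex Gröbner basis by Buchberger's algorithm.
f_1 = -4y - 8, LT = y.
f_2 = 3x^2 - 5x - 2y - 72, LT = x^2.
f_3 = -2x + y - 6, LT = x.

The S-polynomials (S(f_1,f_2), S(f_1,f_3), S(f_2,f_3)) all reduce to 0 modulo the current basis, so we have a Gröbner basis.
Inter-reduce: drop elements whose leading term is divisible by another's, tail-reduce, and make monic.
Reduced Gröbner basis: {x + 4, y + 2}.

The lex basis is triangular: the last element involves only y. Solving y + 2 = 0 gives y ∈ {-2}; substituting each value into the earlier elements determines the remaining variables.
  y = -2: the earlier basis element becomes x + 4 = 0, giving x = -4 — point (-4, -2).
This is the nonlinear analogue of row-reducing a linear system.

{(-4, -2)}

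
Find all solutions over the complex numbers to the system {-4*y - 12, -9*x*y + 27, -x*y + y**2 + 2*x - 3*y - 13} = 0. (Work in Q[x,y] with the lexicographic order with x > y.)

{(-1, -3)}

Compute a lex Gröbner basis by Buchberger's algorithm.
f_1 = -4*y - 12, LT = y.
f_2 = -9*x*y + 27, LT = x*y.
f_3 = -x*y + 2*x + y**2 - 3*y - 13, LT = x*y.

S(f_1,f_2): lcm = x*y. S = 3*x + 3.
  leading term x: no divisor's leading term divides it; move 3*x to the remainder.
  leading term 1: no divisor's leading term divides it; move 3 to the remainder.
  remainder 3*x + 3 ≠ 0; add h_4 = 3*x + 3 to the basis.

The other S-polynomials (S(f_1,f_3), S(f_2,f_3), S(f_1,h_4), S(f_2,h_4), S(f_3,h_4)) all reduce to 0 modulo the current basis, so we have a Gröbner basis.
Inter-reduce: drop elements whose leading term is divisible by another's, tail-reduce, and make monic.
Reduced Gröbner basis: {x + 1, y + 3}.

From the last basis element, y + 3 = 0, so y takes values in {-3}. Each choice, substituted upward through the basis, yields the corresponding point(s) of the solution set.
  y = -3: the earlier basis element becomes x + 1 = 0, giving x = -1 — point (-1, -3).
Check: every point annihilates each of the original generators.
Zero-dimensionality of the ideal guarantees finitely many solutions over ℂ.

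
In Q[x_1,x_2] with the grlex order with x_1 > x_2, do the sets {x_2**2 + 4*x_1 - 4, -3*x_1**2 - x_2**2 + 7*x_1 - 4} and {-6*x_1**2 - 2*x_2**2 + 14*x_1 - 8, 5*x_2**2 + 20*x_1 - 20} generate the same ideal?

Yes, the ideals are equal.

Since reduced Gröbner bases are canonical representatives of ideals under a given ordering, it suffices to compute and compare them.
Buchberger on the first generating set:
f_1 = x_2**2 + 4*x_1 - 4, LT = x_2**2.
f_2 = -3*x_1**2 - x_2**2 + 7*x_1 - 4, LT = x_1**2.

The S-polynomials (S(f_1,f_2)) all reduce to 0 modulo the current basis, so we have a Gröbner basis.
Inter-reduce: drop elements whose leading term is divisible by another's, tail-reduce, and make monic.
Reduced Gröbner basis: {x_1**2 - 11/3*x_1 + 8/3, x_2**2 + 4*x_1 - 4}.

Buchberger on the second generating set:
h_1 = -6*x_1**2 - 2*x_2**2 + 14*x_1 - 8, LT = x_1**2.
h_2 = 5*x_2**2 + 20*x_1 - 20, LT = x_2**2.

The S-polynomials (S(h_1,h_2)) all reduce to 0 modulo the current basis, so we have a Gröbner basis.
Inter-reduce: drop elements whose leading term is divisible by another's, tail-reduce, and make monic.
Reduced Gröbner basis: {x_1**2 - 11/3*x_1 + 8/3, x_2**2 + 4*x_1 - 4}.

These coincide, so the ideals are equal.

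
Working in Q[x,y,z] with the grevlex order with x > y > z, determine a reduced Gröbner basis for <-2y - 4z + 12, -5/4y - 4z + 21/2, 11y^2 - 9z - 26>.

The reduced Gröbner basis is the canonical form of the ideal for this ordering.

f_1 = -2y - 4z + 12, LT = y.
f_2 = -5/4y - 4z + 21/2, LT = y.
f_3 = 11y^2 - 9z - 26, LT = y^2.

S(f_1,f_2): lcm = y. S = -6/5z + 12/5.
  leading term z: no divisor's leading term divides it; move -6/5z to the remainder.
  leading term 1: no divisor's leading term divides it; move 12/5 to the remainder.
  remainder -6/5z + 12/5 ≠ 0; add g_4 = -6/5z + 12/5 to the basis.

The other S-polynomials (S(f_1,f_3), S(f_2,f_3), S(f_1,g_4), S(f_2,g_4), S(f_3,g_4)) all reduce to 0 modulo the current basis, so we have a Gröbner basis.
Inter-reduce: drop elements whose leading term is divisible by another's, tail-reduce, and make monic.

G = {y - 2, z - 2}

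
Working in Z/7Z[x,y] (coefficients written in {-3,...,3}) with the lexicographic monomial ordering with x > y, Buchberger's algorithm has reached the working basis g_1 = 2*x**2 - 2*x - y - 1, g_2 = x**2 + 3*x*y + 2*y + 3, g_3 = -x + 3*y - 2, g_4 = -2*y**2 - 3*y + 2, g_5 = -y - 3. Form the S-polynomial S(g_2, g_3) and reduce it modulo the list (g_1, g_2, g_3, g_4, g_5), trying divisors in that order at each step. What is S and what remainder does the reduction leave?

lcm(LM(g_2), LM(g_3)) = x**2.
S = (lcm/LT(g_2))·g_2 − (lcm/LT(g_3))·g_3 = -x*y - 2*x + 2*y + 3.
Reduce S modulo (g_1, g_2, g_3, g_4, g_5) in that order:
  leading term x*y: subtract (y)·g_3 from -x*y - 2*x + 2*y + 3 → -2*x - 3*y**2 - 3*y + 3
  leading term x: subtract (2)·g_3 from -2*x - 3*y**2 - 3*y + 3 → -3*y**2 - 2*y
  leading term y**2: subtract (-2)·g_4 from -3*y**2 - 2*y → -y - 3
  leading term y: subtract (1)·g_5 from -y - 3 → 0
The remainder is 0, so this S-polynomial contributes no new basis element.
This is the inner loop of Buchberger's algorithm — each nonzero remainder becomes a new basis element.

S(g_2, g_3) = -x*y - 2*x + 2*y + 3; remainder on division = 0.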